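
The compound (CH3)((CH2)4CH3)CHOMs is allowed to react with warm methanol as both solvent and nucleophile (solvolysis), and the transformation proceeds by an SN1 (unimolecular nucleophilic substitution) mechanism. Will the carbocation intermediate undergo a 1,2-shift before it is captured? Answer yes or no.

no

The first-formed carbocation is secondary.
No single 1,2-shift to an adjacent carbon would produce a more-substituted cation than the one already present, so no rearrangement occurs.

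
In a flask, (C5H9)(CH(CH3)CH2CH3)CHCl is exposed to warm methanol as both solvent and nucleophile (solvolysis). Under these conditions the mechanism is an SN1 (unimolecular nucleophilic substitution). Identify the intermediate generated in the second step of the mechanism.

Step 1: The C–Cl bond breaks with both electrons going to the chloride; Cl⁻ leaves and a secondary carbocation remains.
Step 2: A hydride (H with its bonding pair) migrates from the adjacent cyclopentyl carbon to the cationic centre — a 1,2-hydride shift — upgrading the secondary cation to a tertiary one.
After step 2 the species present is a tertiary carbocation.

tertiary carbocation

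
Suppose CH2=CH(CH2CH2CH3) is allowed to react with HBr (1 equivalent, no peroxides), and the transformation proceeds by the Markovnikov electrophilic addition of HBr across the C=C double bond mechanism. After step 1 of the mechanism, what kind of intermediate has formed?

secondary carbocation

Step 1: Electrophilic addition begins with the π(C=C) electrons forming a bond to the proton of HBr. Following Markovnikov's rule, the resulting cation is secondary. The H–Br bond breaks heterolytically, releasing Br⁻.
After step 1 the species present is a secondary carbocation.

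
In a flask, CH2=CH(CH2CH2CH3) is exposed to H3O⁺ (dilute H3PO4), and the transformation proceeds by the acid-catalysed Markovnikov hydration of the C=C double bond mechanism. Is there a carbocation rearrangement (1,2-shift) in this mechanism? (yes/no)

The first-formed carbocation is secondary.
No single 1,2-shift to an adjacent carbon would produce a more-substituted cation than the one already present, so no rearrangement occurs.

no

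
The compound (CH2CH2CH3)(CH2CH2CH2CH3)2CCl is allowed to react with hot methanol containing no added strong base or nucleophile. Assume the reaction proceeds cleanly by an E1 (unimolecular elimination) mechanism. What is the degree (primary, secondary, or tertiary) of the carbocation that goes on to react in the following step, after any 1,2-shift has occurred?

tertiary

Step 1: Unassisted departure of Cl⁻ (taking the C–Cl bonding pair) generates a tertiary carbocation.
No single 1,2-shift to an adjacent carbon would give a more-substituted cation, so no rearrangement occurs.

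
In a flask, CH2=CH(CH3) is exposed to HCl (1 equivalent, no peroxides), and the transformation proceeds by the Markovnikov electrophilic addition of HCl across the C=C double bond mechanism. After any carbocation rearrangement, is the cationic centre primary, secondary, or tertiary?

secondary

Step 1: The π electrons of the C=C bond attack a proton of HCl; Markovnikov addition places the new C–H on the less-substituted alkene carbon, so the positive charge ends up on the more-substituted carbon — a secondary carbocation. The H–Cl bond breaks heterolytically, releasing Cl⁻.
No single 1,2-shift to an adjacent carbon would give a more-substituted cation, so no rearrangement occurs.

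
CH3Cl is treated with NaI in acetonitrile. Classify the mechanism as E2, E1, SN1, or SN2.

SN2

Conditions: a methyl substrate with a strong nucleophile in the polar aprotic solvent acetonitrile.
These conditions are the textbook signature of the SN2 pathway.
An unhindered substrate with a strong nucleophile in a polar aprotic solvent favours one-step backside displacement.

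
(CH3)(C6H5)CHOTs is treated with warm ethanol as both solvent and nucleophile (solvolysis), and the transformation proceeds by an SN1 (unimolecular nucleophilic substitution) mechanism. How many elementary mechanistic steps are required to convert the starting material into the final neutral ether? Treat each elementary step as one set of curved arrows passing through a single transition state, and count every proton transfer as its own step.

3

Step 1: Rate-determining heterolysis of the C–O bond gives TsO⁻ and a secondary carbocation.
(No 1,2-shift: no single shift to an adjacent carbon would give a more stable cation.)
Step 2: A lone pair on the oxygen of CH3CH2OH attacks the carbocation, forming a new C–O σ-bond and an oxonium ion.
Step 3: Proton transfer from the O–H of the oxonium ion to a solvent molecule delivers the neutral ether.
Total: 3 elementary steps.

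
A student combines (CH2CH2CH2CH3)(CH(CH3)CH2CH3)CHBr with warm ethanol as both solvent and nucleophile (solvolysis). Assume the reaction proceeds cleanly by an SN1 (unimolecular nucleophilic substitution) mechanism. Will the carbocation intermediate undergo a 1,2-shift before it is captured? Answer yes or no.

yes

The first-formed carbocation is secondary.
The adjacent sec-butyl carbon already bears 2 other carbon substituents and has a hydrogen to migrate; after a 1,2-hydride shift from that carbon the positive charge sits on a tertiary centre.
Tertiary is more stable than secondary, so the shift occurs.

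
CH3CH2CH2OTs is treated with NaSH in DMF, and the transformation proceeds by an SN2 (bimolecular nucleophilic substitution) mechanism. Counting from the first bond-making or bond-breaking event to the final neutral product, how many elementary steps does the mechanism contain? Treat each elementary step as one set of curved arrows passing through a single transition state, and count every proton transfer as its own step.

Step 1: Backside attack by HS⁻ on the carbon bearing the tosylate: the new C–S bond forms as the C–O bond breaks, with Walden inversion at carbon.
Total: 1 elementary step.

1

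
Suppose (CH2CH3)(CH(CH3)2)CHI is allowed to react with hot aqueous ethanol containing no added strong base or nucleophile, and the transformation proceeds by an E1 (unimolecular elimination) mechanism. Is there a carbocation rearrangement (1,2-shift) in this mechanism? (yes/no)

The first-formed carbocation is secondary.
The adjacent isopropyl carbon already bears 2 other carbon substituents and has a hydrogen to migrate; after a 1,2-hydride shift from that carbon the positive charge sits on a tertiary centre.
Tertiary is more stable than secondary, so the shift occurs.

yes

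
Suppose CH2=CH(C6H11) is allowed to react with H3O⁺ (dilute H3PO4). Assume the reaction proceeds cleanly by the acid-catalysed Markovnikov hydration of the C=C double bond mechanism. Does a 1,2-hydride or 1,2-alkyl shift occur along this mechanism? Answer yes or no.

yes

The first-formed carbocation is secondary.
The adjacent cyclohexyl carbon already bears 2 other carbon substituents and has a hydrogen to migrate; after a 1,2-hydride shift from that carbon the positive charge sits on a tertiary centre.
Tertiary is more stable than secondary, so the shift occurs.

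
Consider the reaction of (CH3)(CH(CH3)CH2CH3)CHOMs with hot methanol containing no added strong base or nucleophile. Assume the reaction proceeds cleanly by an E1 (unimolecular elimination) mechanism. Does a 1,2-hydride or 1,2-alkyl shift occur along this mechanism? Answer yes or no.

yes

The first-formed carbocation is secondary.
The adjacent sec-butyl carbon already bears 2 other carbon substituents and has a hydrogen to migrate; after a 1,2-hydride shift from that carbon the positive charge sits on a tertiary centre.
Tertiary is more stable than secondary, so the shift occurs.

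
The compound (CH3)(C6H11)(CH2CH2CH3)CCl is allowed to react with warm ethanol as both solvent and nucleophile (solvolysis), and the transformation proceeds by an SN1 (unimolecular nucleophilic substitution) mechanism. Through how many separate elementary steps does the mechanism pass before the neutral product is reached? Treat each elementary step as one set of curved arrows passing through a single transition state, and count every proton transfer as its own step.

Step 1: Rate-determining heterolysis of the C–Cl bond gives Cl⁻ and a tertiary carbocation.
(No 1,2-shift: no single shift to an adjacent carbon would give a more stable cation.)
Step 2: A lone pair on the oxygen of CH3CH2OH attacks the carbocation, forming a new C–O σ-bond and an oxonium ion.
Step 3: Proton transfer from the O–H of the oxonium ion to a solvent molecule delivers the neutral ether.
Total: 3 elementary steps.

3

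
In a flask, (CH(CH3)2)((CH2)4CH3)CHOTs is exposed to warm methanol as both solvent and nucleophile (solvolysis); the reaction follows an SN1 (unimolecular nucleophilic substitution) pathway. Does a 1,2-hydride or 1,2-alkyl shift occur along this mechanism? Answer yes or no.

yes

The first-formed carbocation is secondary.
The adjacent isopropyl carbon already bears 2 other carbon substituents and has a hydrogen to migrate; after a 1,2-hydride shift from that carbon the positive charge sits on a tertiary centre.
Tertiary is more stable than secondary, so the shift occurs.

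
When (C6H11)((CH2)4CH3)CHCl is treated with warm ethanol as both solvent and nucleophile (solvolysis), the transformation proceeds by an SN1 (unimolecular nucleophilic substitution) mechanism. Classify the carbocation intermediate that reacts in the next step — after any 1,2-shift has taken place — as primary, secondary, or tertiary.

Step 1: Ionisation: the C–Cl σ-bond cleaves heterolytically; both bonding electrons depart with Cl⁻, leaving a secondary carbocation at the α-carbon.
Step 2: Carbocation rearrangement: a 1,2-hydride shift from the adjacent cyclohexyl carbon converts the initially-formed secondary cation into the more stable tertiary cation.
The cation rearranges from secondary to tertiary via a 1,2-hydride shift from the adjacent cyclohexyl carbon; the tertiary cation is what reacts next.

tertiary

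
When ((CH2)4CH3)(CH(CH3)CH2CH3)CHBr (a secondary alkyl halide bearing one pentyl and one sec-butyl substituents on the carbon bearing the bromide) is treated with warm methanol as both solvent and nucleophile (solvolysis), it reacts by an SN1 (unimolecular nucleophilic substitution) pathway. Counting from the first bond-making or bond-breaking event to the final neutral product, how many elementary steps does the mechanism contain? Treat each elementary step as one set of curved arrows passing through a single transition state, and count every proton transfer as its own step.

4

Step 1: Rate-determining heterolysis of the C–Br bond gives Br⁻ and a secondary carbocation.
Step 2: A hydride (H with its bonding pair) migrates from the adjacent sec-butyl carbon to the cationic centre — a 1,2-hydride shift — upgrading the secondary cation to a tertiary one.
Step 3: CH3OH donates an oxygen lone pair into the empty p orbital of the cation, giving a protonated ether (an oxonium ion).
Step 4: Proton transfer from the O–H of the oxonium ion to a solvent molecule delivers the neutral ether.
Total: 4 elementary steps.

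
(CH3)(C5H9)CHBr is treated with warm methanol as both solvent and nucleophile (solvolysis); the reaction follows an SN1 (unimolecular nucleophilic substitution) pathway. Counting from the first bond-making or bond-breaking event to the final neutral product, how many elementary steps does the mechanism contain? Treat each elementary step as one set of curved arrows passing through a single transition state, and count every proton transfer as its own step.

Step 1: The C–Br bond breaks with both electrons going to the bromide; Br⁻ leaves and a secondary carbocation remains.
Step 2: Carbocation rearrangement: a 1,2-hydride shift from the adjacent cyclopentyl carbon converts the initially-formed secondary cation into the more stable tertiary cation.
Step 3: A lone pair on the oxygen of CH3OH attacks the carbocation, forming a new C–O σ-bond and an oxonium ion.
Step 4: A second solvent molecule removes the proton on oxygen, giving the neutral ether product.
Total: 4 elementary steps.

4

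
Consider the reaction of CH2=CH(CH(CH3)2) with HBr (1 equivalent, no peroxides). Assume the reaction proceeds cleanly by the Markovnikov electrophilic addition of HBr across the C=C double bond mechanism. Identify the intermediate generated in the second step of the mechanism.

tertiary carbocation

Step 1: Protonation of the alkene by HBr: the π bond acts as the nucleophile and picks up H⁺, giving the more stable (Markovnikov) secondary carbocation. The H–Br bond breaks heterolytically, releasing Br⁻.
Step 2: A 1,2-hydride shift from the adjacent isopropyl carbon moves the positive charge from the secondary centre to an adjacent carbon, generating a more stable tertiary carbocation.
After step 2 the species present is a tertiary carbocation.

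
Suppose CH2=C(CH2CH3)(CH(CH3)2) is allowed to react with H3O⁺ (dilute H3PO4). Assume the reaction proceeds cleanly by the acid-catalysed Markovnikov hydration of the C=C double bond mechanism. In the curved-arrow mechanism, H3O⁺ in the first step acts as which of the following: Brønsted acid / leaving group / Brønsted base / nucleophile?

Brønsted acid

Step 1: Protonation of the alkene by H3O⁺: the π bond acts as the nucleophile and picks up H⁺, giving the more stable (Markovnikov) tertiary carbocation. H2O is released.
H3O⁺ in the first step donates a proton in a proton-transfer step — a Brønsted acid.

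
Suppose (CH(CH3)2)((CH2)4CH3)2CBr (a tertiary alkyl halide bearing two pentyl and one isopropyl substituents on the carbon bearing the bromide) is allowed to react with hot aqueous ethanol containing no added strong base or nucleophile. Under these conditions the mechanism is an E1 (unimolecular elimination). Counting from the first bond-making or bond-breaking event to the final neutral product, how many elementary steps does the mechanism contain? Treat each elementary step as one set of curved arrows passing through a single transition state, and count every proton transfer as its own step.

Step 1: Ionisation: the C–Br σ-bond cleaves heterolytically; both bonding electrons depart with Br⁻, leaving a tertiary carbocation at the α-carbon.
(No 1,2-shift: no single shift to an adjacent carbon would give a more stable cation.)
Step 2: A weak base (a water (or ethanol) molecule from the solvent) removes a proton from a carbon adjacent to the cationic centre; the electrons of that C–H bond become the new π(C=C) bond, giving the alkene.
Total: 2 elementary steps.

2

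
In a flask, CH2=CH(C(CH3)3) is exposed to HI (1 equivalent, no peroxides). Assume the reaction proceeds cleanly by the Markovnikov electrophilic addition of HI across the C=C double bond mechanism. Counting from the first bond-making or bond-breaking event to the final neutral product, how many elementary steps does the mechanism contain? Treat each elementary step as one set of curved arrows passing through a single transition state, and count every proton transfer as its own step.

Step 1: Electrophilic addition begins with the π(C=C) electrons forming a bond to the proton of HI. Following Markovnikov's rule, the resulting cation is secondary. The H–I bond breaks heterolytically, releasing I⁻.
Step 2: A methyl group with its bonding pair migrates from the adjacent tert-butyl carbon to the cationic centre — a 1,2-methyl shift — upgrading the secondary cation to a tertiary one.
Step 3: The I⁻ anion donates a lone pair to the carbocation, forming the new C–I σ-bond and giving the neutral alkyl halide.
Total: 3 elementary steps.

3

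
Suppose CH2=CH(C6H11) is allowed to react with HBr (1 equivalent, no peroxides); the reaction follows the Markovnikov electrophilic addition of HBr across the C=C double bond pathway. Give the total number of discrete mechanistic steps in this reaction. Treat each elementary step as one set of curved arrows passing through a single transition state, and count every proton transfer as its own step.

Step 1: The π electrons of the C=C bond attack a proton of HBr; Markovnikov addition places the new C–H on the less-substituted alkene carbon, so the positive charge ends up on the more-substituted carbon — a secondary carbocation. The H–Br bond breaks heterolytically, releasing Br⁻.
Step 2: A 1,2-hydride shift from the adjacent cyclohexyl carbon moves the positive charge from the secondary centre to an adjacent carbon, generating a more stable tertiary carbocation.
Step 3: The Br⁻ anion donates a lone pair to the carbocation, forming the new C–Br σ-bond and giving the neutral alkyl halide.
Total: 3 elementary steps.

3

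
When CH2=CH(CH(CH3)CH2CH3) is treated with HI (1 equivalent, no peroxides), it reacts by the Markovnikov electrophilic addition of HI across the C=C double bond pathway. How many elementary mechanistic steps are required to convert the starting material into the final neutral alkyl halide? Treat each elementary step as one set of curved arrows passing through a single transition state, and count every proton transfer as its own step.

Step 1: Electrophilic addition begins with the π(C=C) electrons forming a bond to the proton of HI. Following Markovnikov's rule, the resulting cation is secondary. The H–I bond breaks heterolytically, releasing I⁻.
Step 2: Carbocation rearrangement: a 1,2-hydride shift from the adjacent sec-butyl carbon converts the initially-formed secondary cation into the more stable tertiary cation.
Step 3: The I⁻ anion donates a lone pair to the carbocation, forming the new C–I σ-bond and giving the neutral alkyl halide.
Total: 3 elementary steps.

3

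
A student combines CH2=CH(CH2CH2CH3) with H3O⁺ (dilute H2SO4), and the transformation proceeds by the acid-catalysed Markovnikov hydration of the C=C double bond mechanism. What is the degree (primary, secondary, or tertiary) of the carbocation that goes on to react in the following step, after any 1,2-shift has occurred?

Step 1: Electrophilic addition begins with the π(C=C) electrons forming a bond to the proton of H3O⁺. Following Markovnikov's rule, the resulting cation is secondary. H2O is released.
No single 1,2-shift to an adjacent carbon would give a more-substituted cation, so no rearrangement occurs.

secondary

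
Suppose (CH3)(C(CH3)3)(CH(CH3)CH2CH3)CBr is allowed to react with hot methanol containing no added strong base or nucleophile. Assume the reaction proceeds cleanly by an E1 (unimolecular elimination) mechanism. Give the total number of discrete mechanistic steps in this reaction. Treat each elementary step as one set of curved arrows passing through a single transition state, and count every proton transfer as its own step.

Step 1: Unassisted departure of Br⁻ (taking the C–Br bonding pair) generates a tertiary carbocation.
(No 1,2-shift: no single shift to an adjacent carbon would give a more stable cation.)
Step 2: A methanol molecule (solvent) deprotonates a β-carbon; as the C–H bond breaks, those electrons form the new alkene π bond.
Total: 2 elementary steps.

2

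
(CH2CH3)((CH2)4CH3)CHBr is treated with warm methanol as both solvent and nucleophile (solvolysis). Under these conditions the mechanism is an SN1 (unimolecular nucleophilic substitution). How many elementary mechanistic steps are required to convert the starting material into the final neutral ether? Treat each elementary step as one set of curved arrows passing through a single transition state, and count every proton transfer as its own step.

Step 1: Rate-determining heterolysis of the C–Br bond gives Br⁻ and a secondary carbocation.
(No 1,2-shift: no single shift to an adjacent carbon would give a more stable cation.)
Step 2: Nucleophilic capture: the oxygen of CH3OH bonds to the cationic carbon, producing an oxonium-ion intermediate.
Step 3: A second solvent molecule removes the proton on oxygen, giving the neutral ether product.
Total: 3 elementary steps.

3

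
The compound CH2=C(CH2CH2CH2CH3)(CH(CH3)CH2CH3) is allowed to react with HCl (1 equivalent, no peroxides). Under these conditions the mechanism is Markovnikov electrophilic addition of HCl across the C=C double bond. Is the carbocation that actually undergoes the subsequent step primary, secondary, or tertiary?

Step 1: Electrophilic addition begins with the π(C=C) electrons forming a bond to the proton of HCl. Following Markovnikov's rule, the resulting cation is tertiary. The H–Cl bond breaks heterolytically, releasing Cl⁻.
No single 1,2-shift to an adjacent carbon would give a more-substituted cation, so no rearrangement occurs.

tertiary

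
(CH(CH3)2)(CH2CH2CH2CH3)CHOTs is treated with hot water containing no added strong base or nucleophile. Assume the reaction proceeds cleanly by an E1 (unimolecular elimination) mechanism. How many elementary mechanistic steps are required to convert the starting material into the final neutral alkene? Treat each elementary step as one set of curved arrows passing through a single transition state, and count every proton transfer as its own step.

Step 1: The C–O bond breaks with both electrons going to the tosylate; TsO⁻ leaves and a secondary carbocation remains.
Step 2: A 1,2-hydride shift from the adjacent isopropyl carbon moves the positive charge from the secondary centre to an adjacent carbon, generating a more stable tertiary carbocation.
Step 3: A water molecule (solvent) deprotonates a β-carbon; as the C–H bond breaks, those electrons form the new alkene π bond.
Total: 3 elementary steps.

3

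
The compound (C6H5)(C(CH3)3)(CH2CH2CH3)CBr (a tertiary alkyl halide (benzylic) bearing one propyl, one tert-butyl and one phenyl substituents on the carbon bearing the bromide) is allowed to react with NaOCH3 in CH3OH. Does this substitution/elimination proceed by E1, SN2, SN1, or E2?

Conditions: a strong base with a tertiary substrate bearing a β-hydrogen.
These conditions are the textbook signature of the E2 pathway.
A strong (often hindered) base removes a β-H in concert with loss of the leaving group — bimolecular elimination.

E2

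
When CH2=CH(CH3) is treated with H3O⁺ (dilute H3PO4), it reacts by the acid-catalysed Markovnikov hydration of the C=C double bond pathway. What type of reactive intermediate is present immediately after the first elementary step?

Step 1: Protonation of the alkene by H3O⁺: the π bond acts as the nucleophile and picks up H⁺, giving the more stable (Markovnikov) secondary carbocation. H2O is released.
After step 1 the species present is a secondary carbocation.

secondary carbocation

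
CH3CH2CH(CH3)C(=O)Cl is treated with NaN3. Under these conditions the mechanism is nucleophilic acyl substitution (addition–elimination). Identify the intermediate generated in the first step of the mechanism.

tetrahedral intermediate

Step 1: N3⁻ adds to the carbonyl carbon; the C=O π electrons shift onto oxygen and a tetrahedral alkoxide intermediate forms.
After step 1 the species present is a tetrahedral intermediate.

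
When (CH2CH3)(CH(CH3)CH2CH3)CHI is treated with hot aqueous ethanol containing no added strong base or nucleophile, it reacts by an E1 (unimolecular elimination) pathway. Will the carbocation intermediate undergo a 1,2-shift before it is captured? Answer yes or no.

yes

The first-formed carbocation is secondary.
The adjacent sec-butyl carbon already bears 2 other carbon substituents and has a hydrogen to migrate; after a 1,2-hydride shift from that carbon the positive charge sits on a tertiary centre.
Tertiary is more stable than secondary, so the shift occurs.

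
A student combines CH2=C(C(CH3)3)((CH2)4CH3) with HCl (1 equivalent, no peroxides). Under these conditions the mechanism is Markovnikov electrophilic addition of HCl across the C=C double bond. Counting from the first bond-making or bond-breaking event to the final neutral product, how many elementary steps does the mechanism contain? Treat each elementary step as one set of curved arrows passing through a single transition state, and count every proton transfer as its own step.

Step 1: The π electrons of the C=C bond attack a proton of HCl; Markovnikov addition places the new C–H on the less-substituted alkene carbon, so the positive charge ends up on the more-substituted carbon — a tertiary carbocation. The H–Cl bond breaks heterolytically, releasing Cl⁻.
(No 1,2-shift: no single shift to an adjacent carbon would give a more stable cation.)
Step 2: Cl⁻ captures the cation: a lone pair on Cl⁻ fills the empty p orbital, producing the alkyl halide product.
Total: 2 elementary steps.

2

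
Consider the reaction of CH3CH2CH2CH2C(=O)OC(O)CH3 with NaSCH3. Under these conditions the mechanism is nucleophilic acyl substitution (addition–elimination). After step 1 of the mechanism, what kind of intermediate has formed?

tetrahedral intermediate

Step 1: CH3S⁻ adds to the carbonyl carbon; the C=O π electrons shift onto oxygen and a tetrahedral alkoxide intermediate forms.
After step 1 the species present is a tetrahedral intermediate.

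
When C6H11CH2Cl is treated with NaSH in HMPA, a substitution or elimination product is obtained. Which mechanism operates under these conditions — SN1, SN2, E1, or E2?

SN2

Conditions: a primary substrate with a strong nucleophile in the polar aprotic solvent HMPA.
These conditions are the textbook signature of the SN2 pathway.
An unhindered substrate with a strong nucleophile in a polar aprotic solvent favours one-step backside displacement.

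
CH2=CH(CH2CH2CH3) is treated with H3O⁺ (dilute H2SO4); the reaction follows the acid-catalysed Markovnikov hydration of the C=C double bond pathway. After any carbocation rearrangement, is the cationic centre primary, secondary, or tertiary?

Step 1: Electrophilic addition begins with the π(C=C) electrons forming a bond to the proton of H3O⁺. Following Markovnikov's rule, the resulting cation is secondary. H2O is released.
No single 1,2-shift to an adjacent carbon would give a more-substituted cation, so no rearrangement occurs.

secondary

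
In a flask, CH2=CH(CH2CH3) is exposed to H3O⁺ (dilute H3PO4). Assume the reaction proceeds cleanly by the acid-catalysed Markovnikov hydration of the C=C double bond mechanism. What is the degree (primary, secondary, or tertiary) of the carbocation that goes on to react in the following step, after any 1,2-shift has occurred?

Step 1: The π electrons of the C=C bond attack a proton of H3O⁺; Markovnikov addition places the new C–H on the less-substituted alkene carbon, so the positive charge ends up on the more-substituted carbon — a secondary carbocation. H2O is released.
No single 1,2-shift to an adjacent carbon would give a more-substituted cation, so no rearrangement occurs.

secondary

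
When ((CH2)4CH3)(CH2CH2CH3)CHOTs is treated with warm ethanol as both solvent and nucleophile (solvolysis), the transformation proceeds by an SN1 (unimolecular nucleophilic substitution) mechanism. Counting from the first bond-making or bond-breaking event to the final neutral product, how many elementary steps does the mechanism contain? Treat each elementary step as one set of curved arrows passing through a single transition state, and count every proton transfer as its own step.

3

Step 1: The C–O bond breaks with both electrons going to the tosylate; TsO⁻ leaves and a secondary carbocation remains.
(No 1,2-shift: no single shift to an adjacent carbon would give a more stable cation.)
Step 2: CH3CH2OH donates an oxygen lone pair into the empty p orbital of the cation, giving a protonated ether (an oxonium ion).
Step 3: Deprotonation of the oxonium oxygen by solvent ethanol yields the neutral ether.
Total: 3 elementary steps.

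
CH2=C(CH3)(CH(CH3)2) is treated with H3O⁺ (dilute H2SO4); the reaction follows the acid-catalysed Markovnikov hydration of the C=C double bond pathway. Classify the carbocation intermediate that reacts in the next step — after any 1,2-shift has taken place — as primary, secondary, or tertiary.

tertiary

Step 1: Electrophilic addition begins with the π(C=C) electrons forming a bond to the proton of H3O⁺. Following Markovnikov's rule, the resulting cation is tertiary. H2O is released.
No single 1,2-shift to an adjacent carbon would give a more-substituted cation, so no rearrangement occurs.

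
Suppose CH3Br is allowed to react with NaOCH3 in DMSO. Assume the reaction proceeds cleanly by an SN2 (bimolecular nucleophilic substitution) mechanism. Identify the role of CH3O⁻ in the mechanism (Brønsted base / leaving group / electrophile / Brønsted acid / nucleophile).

nucleophile

Step 1: The methoxide nucleophile donates a lone pair from O to the α-carbon in a backside attack; simultaneously the C–Br σ-bond breaks and both of its electrons leave with Br⁻. One concerted step with inversion of configuration.
CH3O⁻ donates an electron pair to form a new σ-bond to carbon — it is the nucleophile.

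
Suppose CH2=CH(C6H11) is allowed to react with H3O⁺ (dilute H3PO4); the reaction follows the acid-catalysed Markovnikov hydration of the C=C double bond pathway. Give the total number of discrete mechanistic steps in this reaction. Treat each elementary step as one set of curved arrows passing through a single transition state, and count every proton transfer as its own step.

Step 1: The π electrons of the C=C bond attack a proton of H3O⁺; Markovnikov addition places the new C–H on the less-substituted alkene carbon, so the positive charge ends up on the more-substituted carbon — a secondary carbocation. H2O is released.
Step 2: Carbocation rearrangement: a 1,2-hydride shift from the adjacent cyclohexyl carbon converts the initially-formed secondary cation into the more stable tertiary cation.
Step 3: A lone pair on the oxygen of H2O attacks the carbocation, forming a C–O bond and an oxonium ion (a protonated alcohol).
Step 4: H2O removes a proton from the oxonium oxygen, regenerating H3O⁺ and giving the neutral alcohol.
Total: 4 elementary steps.

4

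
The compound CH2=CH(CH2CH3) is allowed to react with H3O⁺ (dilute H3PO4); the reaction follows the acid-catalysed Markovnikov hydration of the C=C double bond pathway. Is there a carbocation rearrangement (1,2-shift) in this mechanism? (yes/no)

The first-formed carbocation is secondary.
No single 1,2-shift to an adjacent carbon would produce a more-substituted cation than the one already present, so no rearrangement occurs.

no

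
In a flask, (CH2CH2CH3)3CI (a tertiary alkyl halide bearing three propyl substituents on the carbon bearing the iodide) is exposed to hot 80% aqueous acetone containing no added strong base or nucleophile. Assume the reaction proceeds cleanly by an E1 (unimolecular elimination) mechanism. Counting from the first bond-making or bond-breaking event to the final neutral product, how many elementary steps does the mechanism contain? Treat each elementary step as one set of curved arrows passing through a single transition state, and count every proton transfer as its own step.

Step 1: Ionisation: the C–I σ-bond cleaves heterolytically; both bonding electrons depart with I⁻, leaving a tertiary carbocation at the α-carbon.
(No 1,2-shift: no single shift to an adjacent carbon would give a more stable cation.)
Step 2: Loss of a β-proton to a water molecule of the solvent: the C–H bonding pair collapses toward the cationic carbon to form the C=C π bond, yielding the alkene.
Total: 2 elementary steps.

2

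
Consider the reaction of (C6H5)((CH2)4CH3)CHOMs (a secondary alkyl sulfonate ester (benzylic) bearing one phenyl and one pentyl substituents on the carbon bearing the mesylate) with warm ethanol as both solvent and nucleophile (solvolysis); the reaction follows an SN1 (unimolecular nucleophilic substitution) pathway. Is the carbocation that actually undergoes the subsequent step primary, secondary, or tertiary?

secondary

Step 1: The C–O bond breaks with both electrons going to the mesylate; MsO⁻ leaves and a secondary carbocation remains.
No single 1,2-shift to an adjacent carbon would give a more-substituted cation, so no rearrangement occurs.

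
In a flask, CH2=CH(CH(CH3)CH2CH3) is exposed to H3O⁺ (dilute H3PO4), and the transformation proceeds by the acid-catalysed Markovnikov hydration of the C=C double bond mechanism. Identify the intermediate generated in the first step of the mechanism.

Step 1: Protonation of the alkene by H3O⁺: the π bond acts as the nucleophile and picks up H⁺, giving the more stable (Markovnikov) secondary carbocation. H2O is released.
After step 1 the species present is a secondary carbocation.

secondary carbocation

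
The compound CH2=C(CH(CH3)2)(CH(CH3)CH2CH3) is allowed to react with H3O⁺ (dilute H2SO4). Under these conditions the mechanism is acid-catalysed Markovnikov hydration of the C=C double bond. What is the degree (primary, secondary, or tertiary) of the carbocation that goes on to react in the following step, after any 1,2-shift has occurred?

Step 1: Protonation of the alkene by H3O⁺: the π bond acts as the nucleophile and picks up H⁺, giving the more stable (Markovnikov) tertiary carbocation. H2O is released.
No single 1,2-shift to an adjacent carbon would give a more-substituted cation, so no rearrangement occurs.

tertiary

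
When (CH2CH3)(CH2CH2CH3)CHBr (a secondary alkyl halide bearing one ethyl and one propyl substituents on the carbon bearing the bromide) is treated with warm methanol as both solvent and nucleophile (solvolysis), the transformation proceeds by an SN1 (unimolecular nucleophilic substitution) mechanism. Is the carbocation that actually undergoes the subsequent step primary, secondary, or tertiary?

Step 1: Ionisation: the C–Br σ-bond cleaves heterolytically; both bonding electrons depart with Br⁻, leaving a secondary carbocation at the α-carbon.
No single 1,2-shift to an adjacent carbon would give a more-substituted cation, so no rearrangement occurs.

secondary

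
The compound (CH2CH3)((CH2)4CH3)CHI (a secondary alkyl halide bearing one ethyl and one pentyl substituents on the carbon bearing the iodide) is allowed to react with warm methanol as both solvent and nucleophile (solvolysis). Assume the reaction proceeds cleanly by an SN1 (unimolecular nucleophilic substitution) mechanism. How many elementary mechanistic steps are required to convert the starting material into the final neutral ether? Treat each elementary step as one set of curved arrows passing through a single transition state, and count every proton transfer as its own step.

3

Step 1: Unassisted departure of I⁻ (taking the C–I bonding pair) generates a secondary carbocation.
(No 1,2-shift: no single shift to an adjacent carbon would give a more stable cation.)
Step 2: A lone pair on the oxygen of CH3OH attacks the carbocation, forming a new C–O σ-bond and an oxonium ion.
Step 3: A second solvent molecule removes the proton on oxygen, giving the neutral ether product.
Total: 3 elementary steps.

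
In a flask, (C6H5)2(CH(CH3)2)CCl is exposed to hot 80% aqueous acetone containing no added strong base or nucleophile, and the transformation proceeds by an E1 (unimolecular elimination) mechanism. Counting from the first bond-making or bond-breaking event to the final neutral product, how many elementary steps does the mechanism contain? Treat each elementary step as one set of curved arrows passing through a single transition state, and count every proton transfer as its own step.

2

Step 1: Unassisted departure of Cl⁻ (taking the C–Cl bonding pair) generates a tertiary carbocation.
(No 1,2-shift: no single shift to an adjacent carbon would give a more stable cation.)
Step 2: A weak base (a water molecule from the solvent) removes a proton from a carbon adjacent to the cationic centre; the electrons of that C–H bond become the new π(C=C) bond, giving the alkene.
Total: 2 elementary steps.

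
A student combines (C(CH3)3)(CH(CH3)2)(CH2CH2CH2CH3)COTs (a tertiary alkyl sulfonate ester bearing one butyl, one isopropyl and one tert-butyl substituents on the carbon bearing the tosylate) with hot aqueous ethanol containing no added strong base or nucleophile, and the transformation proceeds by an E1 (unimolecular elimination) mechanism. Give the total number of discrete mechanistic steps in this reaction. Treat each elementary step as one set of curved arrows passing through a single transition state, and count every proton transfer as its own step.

Step 1: Rate-determining heterolysis of the C–O bond gives TsO⁻ and a tertiary carbocation.
(No 1,2-shift: no single shift to an adjacent carbon would give a more stable cation.)
Step 2: Loss of a β-proton to a water (or ethanol) molecule of the solvent: the C–H bonding pair collapses toward the cationic carbon to form the C=C π bond, yielding the alkene.
Total: 2 elementary steps.

2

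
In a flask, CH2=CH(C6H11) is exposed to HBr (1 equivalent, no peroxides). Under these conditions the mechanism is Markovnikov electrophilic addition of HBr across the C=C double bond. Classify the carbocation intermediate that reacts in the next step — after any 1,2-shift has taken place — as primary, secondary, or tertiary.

Step 1: Electrophilic addition begins with the π(C=C) electrons forming a bond to the proton of HBr. Following Markovnikov's rule, the resulting cation is secondary. The H–Br bond breaks heterolytically, releasing Br⁻.
Step 2: Carbocation rearrangement: a 1,2-hydride shift from the adjacent cyclohexyl carbon converts the initially-formed secondary cation into the more stable tertiary cation.
The cation rearranges from secondary to tertiary via a 1,2-hydride shift from the adjacent cyclohexyl carbon; the tertiary cation is what reacts next.

tertiary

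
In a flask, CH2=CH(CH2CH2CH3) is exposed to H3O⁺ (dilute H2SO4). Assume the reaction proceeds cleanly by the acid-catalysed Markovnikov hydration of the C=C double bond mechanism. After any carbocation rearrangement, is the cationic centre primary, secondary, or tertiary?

secondary

Step 1: The π electrons of the C=C bond attack a proton of H3O⁺; Markovnikov addition places the new C–H on the less-substituted alkene carbon, so the positive charge ends up on the more-substituted carbon — a secondary carbocation. H2O is released.
No single 1,2-shift to an adjacent carbon would give a more-substituted cation, so no rearrangement occurs.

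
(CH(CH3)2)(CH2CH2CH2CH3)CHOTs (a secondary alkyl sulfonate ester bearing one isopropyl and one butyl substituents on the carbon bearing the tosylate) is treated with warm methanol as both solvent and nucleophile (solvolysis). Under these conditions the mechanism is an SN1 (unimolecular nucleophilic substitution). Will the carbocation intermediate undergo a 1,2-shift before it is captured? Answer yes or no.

yes

The first-formed carbocation is secondary.
The adjacent isopropyl carbon already bears 2 other carbon substituents and has a hydrogen to migrate; after a 1,2-hydride shift from that carbon the positive charge sits on a tertiary centre.
Tertiary is more stable than secondary, so the shift occurs.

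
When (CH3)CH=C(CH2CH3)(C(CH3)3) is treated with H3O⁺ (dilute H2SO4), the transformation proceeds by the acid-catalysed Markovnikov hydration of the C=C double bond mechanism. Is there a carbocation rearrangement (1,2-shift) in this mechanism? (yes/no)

The first-formed carbocation is tertiary.
No single 1,2-shift to an adjacent carbon would produce a more-substituted cation than the one already present, so no rearrangement occurs.

no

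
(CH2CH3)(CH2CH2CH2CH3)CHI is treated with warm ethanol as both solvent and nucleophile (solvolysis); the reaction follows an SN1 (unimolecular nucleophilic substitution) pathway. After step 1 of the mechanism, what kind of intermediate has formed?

secondary carbocation

Step 1: Rate-determining heterolysis of the C–I bond gives I⁻ and a secondary carbocation.
After step 1 the species present is a secondary carbocation.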